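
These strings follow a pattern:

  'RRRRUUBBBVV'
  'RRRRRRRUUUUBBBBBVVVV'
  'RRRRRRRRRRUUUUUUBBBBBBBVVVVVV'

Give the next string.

RRRRRRRRRRRRRUUUUUUUUBBBBBBBBBVVVVVVVV

The n-th term is 3n+1 R's then 2n U's then 2n+1 B's then 2n V's (n = 1, 2, …).
At n = 4 the blocks have lengths 13, 8, 9, 8.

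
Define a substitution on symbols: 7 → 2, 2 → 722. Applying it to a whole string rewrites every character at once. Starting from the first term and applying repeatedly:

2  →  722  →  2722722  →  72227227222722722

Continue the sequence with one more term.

φ(72227227222722722) expands symbol-by-symbol to 2 722 722 722 2 722 722 2 722 722 722 2 722 722 2 722 722; joining the 17 pieces gives the next term.

27227227222722722272272272227227222722722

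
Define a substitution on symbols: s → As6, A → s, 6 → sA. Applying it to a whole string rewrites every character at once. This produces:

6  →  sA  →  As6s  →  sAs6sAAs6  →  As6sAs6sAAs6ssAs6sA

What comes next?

Applying the rule to each of the 19 symbols of As6sAs6sAAs6ssAs6sA gives the pieces s As6 sA As6 s As6 sA As6 s s As6 sA As6 As6 s As6 sA As6 s, which concatenate to the answer.

sAs6sAAs6sAs6sAAs6ssAs6sAAs6As6sAs6sAAs6s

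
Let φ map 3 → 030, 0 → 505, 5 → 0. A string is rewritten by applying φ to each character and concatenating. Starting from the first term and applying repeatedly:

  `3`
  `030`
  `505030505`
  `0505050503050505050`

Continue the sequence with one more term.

φ(0505050503050505050) expands symbol-by-symbol to 505 0 505 0 505 0 505 0 505 030 505 0 505 0 505 0 505 0 505; joining the 19 pieces gives the next term.

50505050505050505050305050505050505050505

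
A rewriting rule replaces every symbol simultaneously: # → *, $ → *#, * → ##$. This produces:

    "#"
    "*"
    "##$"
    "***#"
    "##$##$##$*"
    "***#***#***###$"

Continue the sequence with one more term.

Applying the rule to each of the 15 symbols of ***#***#***###$ gives the pieces ##$ ##$ ##$ * ##$ ##$ ##$ * ##$ ##$ ##$ * * * *#, which concatenate to the answer.

##$##$##$*##$##$##$*##$##$##$****#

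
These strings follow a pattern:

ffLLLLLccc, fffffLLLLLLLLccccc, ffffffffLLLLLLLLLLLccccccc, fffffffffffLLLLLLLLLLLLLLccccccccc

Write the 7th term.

The n-th term is 3n-1 f's then 3n+2 L's then 2n+1 c's (n = 1, 2, …).
Setting n = 7 gives 20, 23, 15 characters in each block.

ffffffffffffffffffffLLLLLLLLLLLLLLLLLLLLLLLccccccccccccccc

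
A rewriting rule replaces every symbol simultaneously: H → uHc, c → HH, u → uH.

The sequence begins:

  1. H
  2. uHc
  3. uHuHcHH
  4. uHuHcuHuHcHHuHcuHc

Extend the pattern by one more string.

Applying the rule to each of the 18 symbols of uHuHcuHuHcHHuHcuHc gives the pieces uH uHc uH uHc HH uH uHc uH uHc HH uHc uHc uH uHc HH uH uHc HH, which concatenate to the answer.

uHuHcuHuHcHHuHuHcuHuHcHHuHcuHcuHuHcHHuHuHcHH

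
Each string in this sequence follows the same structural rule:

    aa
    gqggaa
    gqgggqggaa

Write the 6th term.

Each term is the previous one with gqgg prepended.
From gqgggqggaa, 3 further steps: gqgggqggaa → gqgggqgggqggaa → gqgggqgggqgggqggaa → (answer).

gqgggqgggqgggqgggqggaa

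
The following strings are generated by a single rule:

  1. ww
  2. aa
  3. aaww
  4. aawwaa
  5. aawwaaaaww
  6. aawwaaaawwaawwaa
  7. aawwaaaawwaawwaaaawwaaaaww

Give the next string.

This is a Fibonacci-style word recurrence s(k) = s(k−1)·s(k−2): e.g. aa·ww = aaww.
So term 8 is aawwaaaawwaawwaaaawwaaaaww·aawwaaaawwaawwaa.

aawwaaaawwaawwaaaawwaaaawwaawwaaaawwaawwaa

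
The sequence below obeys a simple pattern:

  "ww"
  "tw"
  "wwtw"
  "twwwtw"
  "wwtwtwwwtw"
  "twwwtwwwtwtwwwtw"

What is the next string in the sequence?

wwtwtwwwtwtwwwtwwwtwtwwwtw

Each term (from the third on) is the two preceding terms concatenated in order: term 3 = ww·tw = wwtw.
The next term joins wwtwtwwwtw and twwwtwwwtwtwwwtw.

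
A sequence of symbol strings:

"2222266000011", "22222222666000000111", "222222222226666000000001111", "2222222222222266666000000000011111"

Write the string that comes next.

Each string has the form 2^{3n-1} 6^{n} 0^{2n} 1^{n}, where the shown terms are n = 2, 3, 4, 5.
For the next term, n = 6, so the run lengths are 17, 6, 12, 6.

22222222222222222666666000000000000111111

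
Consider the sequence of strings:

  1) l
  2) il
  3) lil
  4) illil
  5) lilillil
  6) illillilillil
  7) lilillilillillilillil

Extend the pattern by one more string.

illillilillillilillilillillilillil

This is a Fibonacci-style word recurrence s(k) = s(k−2)·s(k−1): e.g. l·il = lil.
Continuing: illillilillil · lilillilillillilillil gives term 8.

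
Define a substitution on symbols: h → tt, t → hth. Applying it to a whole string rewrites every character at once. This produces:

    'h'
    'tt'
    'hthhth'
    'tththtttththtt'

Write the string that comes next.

Applying the rule to each of the 14 symbols of tththtttththtt gives the pieces hth hth tt hth tt hth hth hth hth tt hth tt hth hth, which concatenate to the answer.

hthhthtththtththhthhthhthtththtththhth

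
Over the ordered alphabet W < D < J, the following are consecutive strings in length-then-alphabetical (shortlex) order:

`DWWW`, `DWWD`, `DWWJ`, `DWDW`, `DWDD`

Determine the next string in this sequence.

DWDJ

The successor of DWDD increments the rightmost position that isn't already J and resets every position after it to W.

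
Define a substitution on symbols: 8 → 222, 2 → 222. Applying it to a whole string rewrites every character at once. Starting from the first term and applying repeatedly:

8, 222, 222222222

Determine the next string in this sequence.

Rewriting each symbol of 222222222: 2→222, 2→222, 2→222, 2→222, 2→222, 2→222, 2→222, 2→222, 2→222, which concatenates to 222 222 222 222 222 222 222 222 222.

222222222222222222222222222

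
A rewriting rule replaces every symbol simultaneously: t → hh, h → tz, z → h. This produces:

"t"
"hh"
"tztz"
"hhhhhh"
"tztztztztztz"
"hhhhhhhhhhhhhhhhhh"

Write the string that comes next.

Rewriting the 18 symbols of hhhhhhhhhhhhhhhhhh one by one yields tz tz tz tz tz tz tz tz tz tz tz tz tz tz tz tz tz tz; concatenated:

tztztztztztztztztztztztztztztztztztz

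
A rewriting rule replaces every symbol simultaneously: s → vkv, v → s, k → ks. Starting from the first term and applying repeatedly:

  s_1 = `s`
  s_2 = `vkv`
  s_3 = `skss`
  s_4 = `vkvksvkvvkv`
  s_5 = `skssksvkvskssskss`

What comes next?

vkvksvkvvkvksvkvskssvkvksvkvvkvvkvksvkvvkv

φ(skssksvkvskssskss) expands symbol-by-symbol to vkv ks vkv vkv ks vkv s ks s vkv ks vkv vkv vkv ks vkv vkv; joining the 17 pieces gives the next term.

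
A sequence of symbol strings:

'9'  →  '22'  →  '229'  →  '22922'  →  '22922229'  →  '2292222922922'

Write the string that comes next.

229222292292222922229

From term 3 onward, concatenate the last term with the second-to-last: 22·9 = 229, 229·22 = 22922, …
The next term joins 2292222922922 and 22922229.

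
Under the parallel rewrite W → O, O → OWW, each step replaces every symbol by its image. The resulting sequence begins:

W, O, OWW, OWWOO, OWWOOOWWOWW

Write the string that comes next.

OWWOOOWWOWWOWWOOOWWOO

Apply φ to OWWOOOWWOWW symbol by symbol: O→OWW, W→O, W→O, O→OWW, O→OWW, O→OWW, W→O, W→O, O→OWW, W→O, W→O; joined: OWW O O OWW OWW OWW O O OWW O O.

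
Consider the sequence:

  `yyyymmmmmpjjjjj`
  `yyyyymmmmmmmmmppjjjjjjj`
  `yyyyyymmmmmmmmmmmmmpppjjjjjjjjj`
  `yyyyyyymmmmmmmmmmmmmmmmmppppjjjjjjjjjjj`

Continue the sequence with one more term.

yyyyyyyymmmmmmmmmmmmmmmmmmmmmpppppjjjjjjjjjjjjj

Reading off run lengths: y runs 4, 5, 6, 7; m runs 5, 9, 13, 17; p runs 1, 2, 3, 4; j runs 5, 7, 9, 11 — each is linear in n (n = 1, 2, …).
At n = 5 the blocks have lengths 8, 21, 5, 13.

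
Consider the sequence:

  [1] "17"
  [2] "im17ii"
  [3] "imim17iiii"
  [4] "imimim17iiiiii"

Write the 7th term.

imimimimimim17iiiiiiiiiiii

Each term wraps the previous one in im on the left and ii on the right.
From imimim17iiiiii, 3 further steps: imimim17iiiiii → imimimim17iiiiiiii → imimimimim17iiiiiiiiii → (answer).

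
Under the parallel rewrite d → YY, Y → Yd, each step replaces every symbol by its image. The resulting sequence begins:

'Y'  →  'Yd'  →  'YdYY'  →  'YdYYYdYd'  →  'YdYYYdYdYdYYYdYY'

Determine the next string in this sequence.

Rewriting the 16 symbols of YdYYYdYdYdYYYdYY one by one yields Yd YY Yd Yd Yd YY Yd YY Yd YY Yd Yd Yd YY Yd Yd; concatenated:

YdYYYdYdYdYYYdYYYdYYYdYdYdYYYdYd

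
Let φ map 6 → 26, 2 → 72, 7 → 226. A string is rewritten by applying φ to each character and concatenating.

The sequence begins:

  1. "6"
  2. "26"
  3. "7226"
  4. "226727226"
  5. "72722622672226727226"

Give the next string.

226722267272267272262267272722622672226727226

φ(72722622672226727226) expands symbol-by-symbol to 226 72 226 72 72 26 72 72 26 226 72 72 72 26 226 72 226 72 72 26; joining the 20 pieces gives the next term.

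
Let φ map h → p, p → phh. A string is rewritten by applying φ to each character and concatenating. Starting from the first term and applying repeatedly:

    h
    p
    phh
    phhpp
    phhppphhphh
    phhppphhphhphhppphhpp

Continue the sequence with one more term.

phhppphhphhphhppphhppphhppphhphhphhppphhphh

Applying the rule to each of the 21 symbols of phhppphhphhphhppphhpp gives the pieces phh p p phh phh phh p p phh p p phh p p phh phh phh p p phh phh, which concatenate to the answer.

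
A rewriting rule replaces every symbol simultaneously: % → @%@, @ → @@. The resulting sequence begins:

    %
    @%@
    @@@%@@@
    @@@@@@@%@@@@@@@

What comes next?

Rewriting the 15 symbols of @@@@@@@%@@@@@@@ one by one yields @@ @@ @@ @@ @@ @@ @@ @%@ @@ @@ @@ @@ @@ @@ @@; concatenated:

@@@@@@@@@@@@@@@%@@@@@@@@@@@@@@@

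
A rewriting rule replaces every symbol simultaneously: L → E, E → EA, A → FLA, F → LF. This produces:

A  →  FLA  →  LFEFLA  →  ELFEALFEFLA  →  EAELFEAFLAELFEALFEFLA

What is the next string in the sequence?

φ(EAELFEAFLAELFEALFEFLA) expands symbol-by-symbol to EA FLA EA E LF EA FLA LF E FLA EA E LF EA FLA E LF EA LF E FLA; joining the 21 pieces gives the next term.

EAFLAEAELFEAFLALFEFLAEAELFEAFLAELFEALFEFLA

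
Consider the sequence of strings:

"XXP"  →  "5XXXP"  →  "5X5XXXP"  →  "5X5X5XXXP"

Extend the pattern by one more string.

Every step adds 5X at the front: s(k+1) = 5X·s(k).
One more step from 5X5X5XXXP gives the answer.

5X5X5X5XXXP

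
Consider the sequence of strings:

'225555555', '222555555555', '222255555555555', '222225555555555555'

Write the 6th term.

222222255555555555555555

Reading off run lengths: 2 runs 2, 3, 4, 5; 5 runs 7, 9, 11, 13 — each is linear in n, where the shown terms are n = 3, 4, 5, 6.
For term 6, n = 8, so the run lengths are 7, 17.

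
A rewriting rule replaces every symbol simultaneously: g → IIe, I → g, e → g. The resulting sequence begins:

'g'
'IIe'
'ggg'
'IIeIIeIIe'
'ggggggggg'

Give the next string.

IIeIIeIIeIIeIIeIIeIIeIIeIIe

Expanding ggggggggg: g→IIe, g→IIe, g→IIe, g→IIe, g→IIe, g→IIe, g→IIe, g→IIe, g→IIe. Concatenated: IIe IIe IIe IIe IIe IIe IIe IIe IIe.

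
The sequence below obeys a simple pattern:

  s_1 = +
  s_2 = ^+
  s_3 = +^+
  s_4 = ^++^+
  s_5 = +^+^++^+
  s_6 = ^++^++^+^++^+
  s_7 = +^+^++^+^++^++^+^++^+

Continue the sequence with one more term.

Each term (from the third on) is the two preceding terms concatenated in order: term 3 = +·^+ = +^+.
So term 8 is ^++^++^+^++^+·+^+^++^+^++^++^+^++^+.

^++^++^+^++^++^+^++^+^++^++^+^++^+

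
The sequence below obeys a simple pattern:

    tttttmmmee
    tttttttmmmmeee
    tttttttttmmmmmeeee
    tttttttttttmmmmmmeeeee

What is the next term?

The n-th term is 2n+1 t's then n+1 m's then n e's, where the shown terms are n = 2, 3, 4, 5.
Setting n = 6 gives 13, 7, 6 characters in each block.

tttttttttttttmmmmmmmeeeeee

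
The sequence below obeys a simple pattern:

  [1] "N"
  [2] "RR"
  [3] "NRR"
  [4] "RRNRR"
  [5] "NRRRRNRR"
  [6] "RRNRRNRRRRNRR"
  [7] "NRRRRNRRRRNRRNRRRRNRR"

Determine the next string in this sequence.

This is a Fibonacci-style word recurrence s(k) = s(k−2)·s(k−1): e.g. N·RR = NRR.
So term 8 is RRNRRNRRRRNRR·NRRRRNRRRRNRRNRRRRNRR.

RRNRRNRRRRNRRNRRRRNRRRRNRRNRRRRNRR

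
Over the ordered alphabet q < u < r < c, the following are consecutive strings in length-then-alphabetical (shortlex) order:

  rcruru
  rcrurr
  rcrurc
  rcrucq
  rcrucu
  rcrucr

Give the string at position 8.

Continuing the enumeration 2 steps past rcrucr: rcrucr → rcrucc → (answer).

rcrrqq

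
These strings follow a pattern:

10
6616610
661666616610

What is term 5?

6616666166661666616610

The strings grow by a fixed prefix 66166 each time.
From 661666616610, 2 further steps: 661666616610 → 66166661666616610 → (answer).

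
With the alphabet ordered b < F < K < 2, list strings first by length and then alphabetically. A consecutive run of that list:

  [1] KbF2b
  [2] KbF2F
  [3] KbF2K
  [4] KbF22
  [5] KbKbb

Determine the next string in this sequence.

Treat KbKbb as a base-4 numeral over the given alphabet and add one, carrying through any trailing 2's.

KbKbF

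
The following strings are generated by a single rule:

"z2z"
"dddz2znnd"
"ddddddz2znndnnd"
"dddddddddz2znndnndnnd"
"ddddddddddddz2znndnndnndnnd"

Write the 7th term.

s(k+1) = ddd·s(k)·nnd, so each term gains ddd as a prefix and nnd as a suffix.
From ddddddddddddz2znndnndnndnnd, 2 further steps: ddddddddddddz2znndnndnndnnd → dddddddddddddddz2znndnndnndnndnnd → (answer).

ddddddddddddddddddz2znndnndnndnndnndnnd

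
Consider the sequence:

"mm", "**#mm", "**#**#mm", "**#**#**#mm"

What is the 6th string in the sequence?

Every step adds **# at the front: s(k+1) = **#·s(k).
From **#**#**#mm, 2 further steps: **#**#**#mm → **#**#**#**#mm → (answer).

**#**#**#**#**#mm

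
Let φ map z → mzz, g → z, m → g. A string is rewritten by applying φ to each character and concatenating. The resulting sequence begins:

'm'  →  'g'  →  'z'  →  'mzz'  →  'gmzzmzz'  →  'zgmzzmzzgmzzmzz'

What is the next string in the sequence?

Rewriting the 15 symbols of zgmzzmzzgmzzmzz one by one yields mzz z g mzz mzz g mzz mzz z g mzz mzz g mzz mzz; concatenated:

mzzzgmzzmzzgmzzmzzzgmzzmzzgmzzmzz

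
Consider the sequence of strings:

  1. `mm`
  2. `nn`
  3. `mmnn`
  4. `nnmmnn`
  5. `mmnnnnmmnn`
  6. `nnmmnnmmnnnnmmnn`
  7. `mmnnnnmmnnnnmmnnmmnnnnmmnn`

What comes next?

Each term (from the third on) is the two preceding terms concatenated in order: term 3 = mm·nn = mmnn.
Continuing: nnmmnnmmnnnnmmnn · mmnnnnmmnnnnmmnnmmnnnnmmnn gives term 8.

nnmmnnmmnnnnmmnnmmnnnnmmnnnnmmnnmmnnnnmmnn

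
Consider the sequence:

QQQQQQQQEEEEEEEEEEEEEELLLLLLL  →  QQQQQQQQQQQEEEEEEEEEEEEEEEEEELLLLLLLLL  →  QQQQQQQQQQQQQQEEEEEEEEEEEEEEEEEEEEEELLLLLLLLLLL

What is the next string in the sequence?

QQQQQQQQQQQQQQQQQEEEEEEEEEEEEEEEEEEEEEEEEEELLLLLLLLLLLLL

Reading off run lengths: Q runs 8, 11, 14; E runs 14, 18, 22; L runs 7, 9, 11 — each is linear in n, where the shown terms are n = 3, 4, 5.
At n = 6 the blocks have lengths 17, 26, 13.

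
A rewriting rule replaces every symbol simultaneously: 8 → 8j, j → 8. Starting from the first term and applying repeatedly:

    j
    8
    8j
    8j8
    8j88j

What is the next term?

8j88j8j8

Expanding 8j88j: 8→8j, j→8, 8→8j, 8→8j, j→8. Concatenated: 8j 8 8j 8j 8.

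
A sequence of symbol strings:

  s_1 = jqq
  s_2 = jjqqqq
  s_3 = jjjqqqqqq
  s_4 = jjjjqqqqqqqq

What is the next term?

jjjjjqqqqqqqqqq

Each string has the form j^{n} q^{2n} (n = 1, 2, …).
Setting n = 5 gives 5, 10 characters in each block.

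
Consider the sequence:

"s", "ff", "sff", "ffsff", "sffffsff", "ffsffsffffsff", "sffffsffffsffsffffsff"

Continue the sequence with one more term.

This is a Fibonacci-style word recurrence s(k) = s(k−2)·s(k−1): e.g. s·ff = sff.
Continuing: ffsffsffffsff · sffffsffffsffsffffsff gives term 8.

ffsffsffffsffsffffsffffsffsffffsff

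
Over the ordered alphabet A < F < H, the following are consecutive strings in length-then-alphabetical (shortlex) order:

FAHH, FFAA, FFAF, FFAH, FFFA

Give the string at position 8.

FFHA

Advancing 3 positions from FFFA through FFFA → FFFF → FFFH reaches term 8.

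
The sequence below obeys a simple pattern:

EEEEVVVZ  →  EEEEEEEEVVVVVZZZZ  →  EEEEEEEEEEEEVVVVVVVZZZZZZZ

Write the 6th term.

The n-th term is 4n E's then 2n+1 V's then 3n-2 Z's (n = 1, 2, …).
At n = 6 the blocks have lengths 24, 13, 16.

EEEEEEEEEEEEEEEEEEEEEEEEVVVVVVVVVVVVVZZZZZZZZZZZZZZZZ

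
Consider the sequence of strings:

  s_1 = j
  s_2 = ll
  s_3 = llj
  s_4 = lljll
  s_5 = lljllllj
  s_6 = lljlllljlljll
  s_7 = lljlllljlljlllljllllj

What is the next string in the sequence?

This is a Fibonacci-style word recurrence s(k) = s(k−1)·s(k−2): e.g. ll·j = llj.
The next term joins lljlllljlljlllljllllj and lljlllljlljll.

lljlllljlljlllljlllljlljlllljlljll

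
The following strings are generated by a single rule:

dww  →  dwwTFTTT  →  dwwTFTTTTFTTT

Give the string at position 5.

Every step adds TFTTT to the end: s(k+1) = s(k)·TFTTT.
From dwwTFTTTTFTTT, 2 further steps: dwwTFTTTTFTTT → dwwTFTTTTFTTTTFTTT → (answer).

dwwTFTTTTFTTTTFTTTTFTTT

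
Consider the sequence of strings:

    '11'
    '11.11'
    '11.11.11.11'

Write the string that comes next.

Each string is two copies of the previous one joined by '.'.
So the next term is two copies of 11.11.11.11 with '.' between the halves.

11.11.11.11.11.11.11.11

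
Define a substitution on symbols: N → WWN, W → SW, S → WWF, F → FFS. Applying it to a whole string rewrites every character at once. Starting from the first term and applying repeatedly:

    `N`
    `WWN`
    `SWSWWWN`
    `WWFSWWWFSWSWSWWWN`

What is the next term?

Rewriting the 17 symbols of WWFSWWWFSWSWSWWWN one by one yields SW SW FFS WWF SW SW SW FFS WWF SW WWF SW WWF SW SW SW WWN; concatenated:

SWSWFFSWWFSWSWSWFFSWWFSWWWFSWWWFSWSWSWWWN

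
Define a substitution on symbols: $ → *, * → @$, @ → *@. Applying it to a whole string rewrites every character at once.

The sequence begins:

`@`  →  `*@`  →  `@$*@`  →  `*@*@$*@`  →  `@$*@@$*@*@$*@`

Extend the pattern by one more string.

*@*@$*@*@*@$*@@$*@*@$*@

Replace each of the 13 characters of @$*@@$*@*@$*@ in place — *@ * @$ *@ *@ * @$ *@ @$ *@ * @$ *@ — and concatenate.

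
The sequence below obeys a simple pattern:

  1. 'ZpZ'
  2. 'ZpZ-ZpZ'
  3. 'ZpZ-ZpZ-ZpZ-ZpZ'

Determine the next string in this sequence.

s(k+1) = s(k)·-·s(k) — each term doubles the last with '-' between the halves.
Doubling ZpZ-ZpZ-ZpZ-ZpZ with '-' between the halves:

ZpZ-ZpZ-ZpZ-ZpZ-ZpZ-ZpZ-ZpZ-ZpZ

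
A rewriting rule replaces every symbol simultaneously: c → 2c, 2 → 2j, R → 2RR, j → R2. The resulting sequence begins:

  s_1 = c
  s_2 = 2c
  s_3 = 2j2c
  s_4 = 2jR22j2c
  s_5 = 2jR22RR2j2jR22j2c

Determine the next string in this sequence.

2jR22RR2j2j2RR2RR2jR22jR22RR2j2jR22j2c

φ(2jR22RR2j2jR22j2c) expands symbol-by-symbol to 2j R2 2RR 2j 2j 2RR 2RR 2j R2 2j R2 2RR 2j 2j R2 2j 2c; joining the 17 pieces gives the next term.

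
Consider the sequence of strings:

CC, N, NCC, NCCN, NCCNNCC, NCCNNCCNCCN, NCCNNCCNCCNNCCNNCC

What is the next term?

NCCNNCCNCCNNCCNNCCNCCNNCCNCCN

From term 3 onward, concatenate the last term with the second-to-last: N·CC = NCC, NCC·N = NCCN, …
So term 8 is NCCNNCCNCCNNCCNNCC·NCCNNCCNCCN.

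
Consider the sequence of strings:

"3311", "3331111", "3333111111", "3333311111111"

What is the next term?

3333331111111111

Term n consists of n+1 3's, followed by 2n 1's (n = 1, 2, …).
At n = 5 the blocks have lengths 6, 10.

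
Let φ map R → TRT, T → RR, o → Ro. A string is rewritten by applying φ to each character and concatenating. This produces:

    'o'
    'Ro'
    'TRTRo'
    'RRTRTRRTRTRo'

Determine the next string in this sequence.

Rewriting each symbol of RRTRTRRTRTRo: R→TRT, R→TRT, T→RR, R→TRT, T→RR, R→TRT, R→TRT, T→RR, R→TRT, T→RR, R→TRT, o→Ro, which concatenates to TRT TRT RR TRT RR TRT TRT RR TRT RR TRT Ro.

TRTTRTRRTRTRRTRTTRTRRTRTRRTRTRo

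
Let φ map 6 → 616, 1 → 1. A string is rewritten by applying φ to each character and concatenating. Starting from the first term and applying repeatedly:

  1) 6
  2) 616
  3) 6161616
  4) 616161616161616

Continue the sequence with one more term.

Rewriting the 15 symbols of 616161616161616 one by one yields 616 1 616 1 616 1 616 1 616 1 616 1 616 1 616; concatenated:

6161616161616161616161616161616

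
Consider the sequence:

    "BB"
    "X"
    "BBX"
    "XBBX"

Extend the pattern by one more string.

This is a Fibonacci-style word recurrence s(k) = s(k−2)·s(k−1): e.g. BB·X = BBX.
So term 5 is BBX·XBBX.

BBXXBBX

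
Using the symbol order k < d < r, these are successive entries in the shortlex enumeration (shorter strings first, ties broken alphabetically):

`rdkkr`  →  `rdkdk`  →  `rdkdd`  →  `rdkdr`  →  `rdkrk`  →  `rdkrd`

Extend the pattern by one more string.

The successor of rdkrd increments the rightmost position that isn't already r and resets every position after it to k.

rdkrr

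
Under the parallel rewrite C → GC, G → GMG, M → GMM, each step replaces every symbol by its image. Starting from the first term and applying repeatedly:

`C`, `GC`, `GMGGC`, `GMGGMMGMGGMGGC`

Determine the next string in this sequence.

GMGGMMGMGGMGGMMGMMGMGGMMGMGGMGGMMGMGGMGGC

Applying the rule to each of the 14 symbols of GMGGMMGMGGMGGC gives the pieces GMG GMM GMG GMG GMM GMM GMG GMM GMG GMG GMM GMG GMG GC, which concatenate to the answer.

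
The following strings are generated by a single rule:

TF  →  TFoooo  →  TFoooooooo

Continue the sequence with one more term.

The strings grow by a fixed suffix oooo each time.
So the next term is TFoooooooo·oooo.

TFoooooooooooo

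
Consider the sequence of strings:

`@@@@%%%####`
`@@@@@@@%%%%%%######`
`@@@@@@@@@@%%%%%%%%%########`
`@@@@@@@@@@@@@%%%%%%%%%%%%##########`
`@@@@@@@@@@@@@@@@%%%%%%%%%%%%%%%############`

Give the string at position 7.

The n-th term is 3n+1 @'s then 3n %'s then 2n+2 #'s (n = 1, 2, …).
For term 7, n = 7, so the run lengths are 22, 21, 16.

@@@@@@@@@@@@@@@@@@@@@@%%%%%%%%%%%%%%%%%%%%%################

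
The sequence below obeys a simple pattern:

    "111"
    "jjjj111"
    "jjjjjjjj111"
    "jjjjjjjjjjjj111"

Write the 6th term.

Each term is the previous one with jjjj prepended.
From jjjjjjjjjjjj111, 2 further steps: jjjjjjjjjjjj111 → jjjjjjjjjjjjjjjj111 → (answer).

jjjjjjjjjjjjjjjjjjjj111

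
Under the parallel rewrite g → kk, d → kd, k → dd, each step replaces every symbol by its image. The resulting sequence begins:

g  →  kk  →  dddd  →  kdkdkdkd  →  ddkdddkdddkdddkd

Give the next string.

Applying the rule to each of the 16 symbols of ddkdddkdddkdddkd gives the pieces kd kd dd kd kd kd dd kd kd kd dd kd kd kd dd kd, which concatenate to the answer.

kdkdddkdkdkdddkdkdkdddkdkdkdddkd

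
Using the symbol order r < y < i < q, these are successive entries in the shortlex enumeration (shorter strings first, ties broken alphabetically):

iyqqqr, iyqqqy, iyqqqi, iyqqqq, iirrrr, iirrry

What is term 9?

Stepping forward 3 times from iirrry: iirrry → iirrri → iirrrq, then the target.

iirryr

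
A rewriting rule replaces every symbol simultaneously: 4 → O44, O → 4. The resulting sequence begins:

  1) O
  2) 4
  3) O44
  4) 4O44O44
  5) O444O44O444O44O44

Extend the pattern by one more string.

Rewriting the 17 symbols of O444O44O444O44O44 one by one yields 4 O44 O44 O44 4 O44 O44 4 O44 O44 O44 4 O44 O44 4 O44 O44; concatenated:

4O44O44O444O44O444O44O44O444O44O444O44O44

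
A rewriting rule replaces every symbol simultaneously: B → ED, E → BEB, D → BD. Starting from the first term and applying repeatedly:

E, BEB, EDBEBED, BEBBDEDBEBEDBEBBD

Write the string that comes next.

EDBEBEDEDBDBEBBDEDBEBEDBEBBDEDBEBEDEDBD

Applying the rule to each of the 17 symbols of BEBBDEDBEBEDBEBBD gives the pieces ED BEB ED ED BD BEB BD ED BEB ED BEB BD ED BEB ED ED BD, which concatenate to the answer.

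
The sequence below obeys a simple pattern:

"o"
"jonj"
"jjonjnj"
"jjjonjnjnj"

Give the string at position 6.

jjjjjonjnjnjnjnj

Each term wraps the previous one in j on the left and nj on the right.
From jjjonjnjnj, 2 further steps: jjjonjnjnj → jjjjonjnjnjnj → (answer).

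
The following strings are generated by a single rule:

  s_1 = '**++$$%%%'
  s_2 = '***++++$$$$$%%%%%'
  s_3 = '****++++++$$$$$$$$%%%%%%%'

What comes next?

Each string has the form *^{n+1} +^{2n} $^{3n-1} %^{2n+1} (n = 1, 2, …).
Setting n = 4 gives 5, 8, 11, 9 characters in each block.

*****++++++++$$$$$$$$$$$%%%%%%%%%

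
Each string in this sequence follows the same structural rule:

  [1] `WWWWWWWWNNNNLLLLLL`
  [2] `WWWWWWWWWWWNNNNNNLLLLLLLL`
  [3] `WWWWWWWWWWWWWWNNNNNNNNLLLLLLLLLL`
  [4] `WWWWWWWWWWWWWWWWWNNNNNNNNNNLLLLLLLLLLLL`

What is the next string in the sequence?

WWWWWWWWWWWWWWWWWWWWNNNNNNNNNNNNLLLLLLLLLLLLLL

Term n consists of 3n+2 W's, followed by 2n N's, followed by 2n+2 L's, where the shown terms are n = 2, 3, 4, 5.
Setting n = 6 gives 20, 12, 14 characters in each block.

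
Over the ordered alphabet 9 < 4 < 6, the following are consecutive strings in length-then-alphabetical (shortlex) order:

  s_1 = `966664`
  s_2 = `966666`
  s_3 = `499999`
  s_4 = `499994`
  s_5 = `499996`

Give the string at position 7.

499944

Continuing the enumeration 2 steps past 499996: 499996 → 499949 → (answer).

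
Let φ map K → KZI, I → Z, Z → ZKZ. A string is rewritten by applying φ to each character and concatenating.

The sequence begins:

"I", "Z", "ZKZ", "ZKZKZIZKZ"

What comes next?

Rewriting each symbol of ZKZKZIZKZ: Z→ZKZ, K→KZI, Z→ZKZ, K→KZI, Z→ZKZ, I→Z, Z→ZKZ, K→KZI, Z→ZKZ, which concatenates to ZKZ KZI ZKZ KZI ZKZ Z ZKZ KZI ZKZ.

ZKZKZIZKZKZIZKZZZKZKZIZKZ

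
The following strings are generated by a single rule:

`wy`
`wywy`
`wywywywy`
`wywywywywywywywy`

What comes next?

Each string is two copies of the previous one concatenated.
Doubling wywywywywywywywy:

wywywywywywywywywywywywywywywywy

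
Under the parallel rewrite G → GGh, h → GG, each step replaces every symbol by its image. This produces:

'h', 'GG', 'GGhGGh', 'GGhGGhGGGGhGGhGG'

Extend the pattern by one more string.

GGhGGhGGGGhGGhGGGGhGGhGGhGGhGGGGhGGhGGGGhGGh

φ(GGhGGhGGGGhGGhGG) expands symbol-by-symbol to GGh GGh GG GGh GGh GG GGh GGh GGh GGh GG GGh GGh GG GGh GGh; joining the 16 pieces gives the next term.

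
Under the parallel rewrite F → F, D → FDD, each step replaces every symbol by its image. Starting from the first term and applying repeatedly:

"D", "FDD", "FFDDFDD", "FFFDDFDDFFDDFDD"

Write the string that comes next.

FFFFDDFDDFFDDFDDFFFDDFDDFFDDFDD

φ(FFFDDFDDFFDDFDD) expands symbol-by-symbol to F F F FDD FDD F FDD FDD F F FDD FDD F FDD FDD; joining the 15 pieces gives the next term.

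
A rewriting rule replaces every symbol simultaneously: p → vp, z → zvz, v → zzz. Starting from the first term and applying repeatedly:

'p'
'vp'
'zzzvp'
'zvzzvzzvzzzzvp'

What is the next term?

Rewriting the 14 symbols of zvzzvzzvzzzzvp one by one yields zvz zzz zvz zvz zzz zvz zvz zzz zvz zvz zvz zvz zzz vp; concatenated:

zvzzzzzvzzvzzzzzvzzvzzzzzvzzvzzvzzvzzzzvp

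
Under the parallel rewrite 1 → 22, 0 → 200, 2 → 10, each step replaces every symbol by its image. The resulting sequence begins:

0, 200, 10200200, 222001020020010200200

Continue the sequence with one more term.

Rewriting the 21 symbols of 222001020020010200200 one by one yields 10 10 10 200 200 22 200 10 200 200 10 200 200 22 200 10 200 200 10 200 200; concatenated:

101010200200222001020020010200200222001020020010200200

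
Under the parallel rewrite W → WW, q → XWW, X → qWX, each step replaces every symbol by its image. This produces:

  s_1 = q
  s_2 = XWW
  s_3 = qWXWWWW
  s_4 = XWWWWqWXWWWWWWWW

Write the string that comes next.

Rewriting the 16 symbols of XWWWWqWXWWWWWWWW one by one yields qWX WW WW WW WW XWW WW qWX WW WW WW WW WW WW WW WW; concatenated:

qWXWWWWWWWWXWWWWqWXWWWWWWWWWWWWWWWW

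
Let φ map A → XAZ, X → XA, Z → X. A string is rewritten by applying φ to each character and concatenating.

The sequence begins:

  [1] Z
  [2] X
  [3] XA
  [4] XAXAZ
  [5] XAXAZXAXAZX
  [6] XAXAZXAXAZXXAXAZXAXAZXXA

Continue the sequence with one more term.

XAXAZXAXAZXXAXAZXAXAZXXAXAXAZXAXAZXXAXAZXAXAZXXAXAXAZ

Replace each of the 24 characters of XAXAZXAXAZXXAXAZXAXAZXXA in place — XA XAZ XA XAZ X XA XAZ XA XAZ X XA XA XAZ XA XAZ X XA XAZ XA XAZ X XA XA XAZ — and concatenate.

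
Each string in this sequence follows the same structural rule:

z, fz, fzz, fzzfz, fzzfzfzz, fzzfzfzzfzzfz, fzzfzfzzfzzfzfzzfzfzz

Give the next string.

fzzfzfzzfzzfzfzzfzfzzfzzfzfzzfzzfz

Each term (from the third on) is the previous term followed by the one before it: term 3 = fz·z = fzz.
The next term joins fzzfzfzzfzzfzfzzfzfzz and fzzfzfzzfzzfz.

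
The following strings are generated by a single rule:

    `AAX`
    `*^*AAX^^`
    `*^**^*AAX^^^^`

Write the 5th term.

Each term wraps the previous one in *^* on the left and ^^ on the right.
From *^**^*AAX^^^^, 2 further steps: *^**^*AAX^^^^ → *^**^**^*AAX^^^^^^ → (answer).

*^**^**^**^*AAX^^^^^^^^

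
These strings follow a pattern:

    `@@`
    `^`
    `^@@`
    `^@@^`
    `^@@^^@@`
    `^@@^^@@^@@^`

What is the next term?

This is a Fibonacci-style word recurrence s(k) = s(k−1)·s(k−2): e.g. ^·@@ = ^@@.
The next term joins ^@@^^@@^@@^ and ^@@^^@@.

^@@^^@@^@@^^@@^^@@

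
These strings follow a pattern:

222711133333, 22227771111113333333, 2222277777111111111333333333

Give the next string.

222222777777711111111111133333333333

The n-th term is n+2 2's then 2n-1 7's then 3n 1's then 2n+3 3's (n = 1, 2, …).
At n = 4 the blocks have lengths 6, 7, 12, 11.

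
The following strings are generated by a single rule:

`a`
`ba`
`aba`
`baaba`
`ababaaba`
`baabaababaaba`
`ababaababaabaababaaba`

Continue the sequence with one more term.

From term 3 onward, concatenate the second-to-last term with the last: a·ba = aba, ba·aba = baaba, …
The next term joins baabaababaaba and ababaababaabaababaaba.

baabaababaabaababaababaabaababaaba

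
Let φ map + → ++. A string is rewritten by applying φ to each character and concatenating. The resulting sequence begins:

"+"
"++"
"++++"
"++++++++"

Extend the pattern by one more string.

++++++++++++++++

Expanding ++++++++: +→++, +→++, +→++, +→++, +→++, +→++, +→++, +→++. Concatenated: ++ ++ ++ ++ ++ ++ ++ ++.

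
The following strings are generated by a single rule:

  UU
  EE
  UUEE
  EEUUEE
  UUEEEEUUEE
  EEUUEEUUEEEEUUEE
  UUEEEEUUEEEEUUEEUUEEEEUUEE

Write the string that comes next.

This is a Fibonacci-style word recurrence s(k) = s(k−2)·s(k−1): e.g. UU·EE = UUEE.
Continuing: EEUUEEUUEEEEUUEE · UUEEEEUUEEEEUUEEUUEEEEUUEE gives term 8.

EEUUEEUUEEEEUUEEUUEEEEUUEEEEUUEEUUEEEEUUEE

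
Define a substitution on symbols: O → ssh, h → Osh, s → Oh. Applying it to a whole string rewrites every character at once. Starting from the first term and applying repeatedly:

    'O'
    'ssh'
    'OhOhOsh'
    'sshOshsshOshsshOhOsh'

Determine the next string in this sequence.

OhOhOshsshOhOshOhOhOshsshOhOshOhOhOshsshOshsshOhOsh

Replace each of the 20 characters of sshOshsshOshsshOhOsh in place — Oh Oh Osh ssh Oh Osh Oh Oh Osh ssh Oh Osh Oh Oh Osh ssh Osh ssh Oh Osh — and concatenate.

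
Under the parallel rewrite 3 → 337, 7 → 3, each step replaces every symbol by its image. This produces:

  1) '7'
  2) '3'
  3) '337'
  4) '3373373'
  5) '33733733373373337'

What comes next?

Replace each of the 17 characters of 33733733373373337 in place — 337 337 3 337 337 3 337 337 337 3 337 337 3 337 337 337 3 — and concatenate.

33733733373373337337337333733733373373373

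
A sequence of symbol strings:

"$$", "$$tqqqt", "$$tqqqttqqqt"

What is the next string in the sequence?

Each term is the previous one with tqqqt appended.
Applying this once more to $$tqqqttqqqt:

$$tqqqttqqqttqqqt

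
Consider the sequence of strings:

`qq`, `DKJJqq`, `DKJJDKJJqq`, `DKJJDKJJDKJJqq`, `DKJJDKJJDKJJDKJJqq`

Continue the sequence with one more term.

Every step adds DKJJ at the front: s(k+1) = DKJJ·s(k).
One more step from DKJJDKJJDKJJDKJJqq gives the answer.

DKJJDKJJDKJJDKJJDKJJqq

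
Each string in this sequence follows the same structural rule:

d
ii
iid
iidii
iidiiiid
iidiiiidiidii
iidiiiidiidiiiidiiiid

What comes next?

iidiiiidiidiiiidiiiidiidiiiidiidii

Each term (from the third on) is the previous term followed by the one before it: term 3 = ii·d = iid.
So term 8 is iidiiiidiidiiiidiiiid·iidiiiidiidii.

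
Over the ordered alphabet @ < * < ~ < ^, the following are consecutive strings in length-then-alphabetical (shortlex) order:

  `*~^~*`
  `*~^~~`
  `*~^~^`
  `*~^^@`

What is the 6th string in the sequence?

Stepping forward 2 times from *~^^@: *~^^@ → *~^^*, then the target.

*~^^~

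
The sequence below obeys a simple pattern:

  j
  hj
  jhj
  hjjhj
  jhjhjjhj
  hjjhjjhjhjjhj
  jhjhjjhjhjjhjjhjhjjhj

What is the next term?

hjjhjjhjhjjhjjhjhjjhjhjjhjjhjhjjhj

Each term (from the third on) is the two preceding terms concatenated in order: term 3 = j·hj = jhj.
Continuing: hjjhjjhjhjjhj · jhjhjjhjhjjhjjhjhjjhj gives term 8.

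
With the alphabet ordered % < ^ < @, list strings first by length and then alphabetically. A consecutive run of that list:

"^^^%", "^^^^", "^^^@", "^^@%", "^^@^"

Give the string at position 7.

^@%%

Advancing 2 positions from ^^@^ through ^^@^ → ^^@@ reaches term 7.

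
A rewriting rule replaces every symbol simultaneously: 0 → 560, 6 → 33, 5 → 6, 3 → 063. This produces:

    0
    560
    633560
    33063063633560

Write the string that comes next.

φ(33063063633560) expands symbol-by-symbol to 063 063 560 33 063 560 33 063 33 063 063 6 33 560; joining the 14 pieces gives the next term.

063063560330635603306333063063633560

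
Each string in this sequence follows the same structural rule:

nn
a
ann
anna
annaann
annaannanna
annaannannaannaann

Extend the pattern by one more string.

This is a Fibonacci-style word recurrence s(k) = s(k−1)·s(k−2): e.g. a·nn = ann.
So term 8 is annaannannaannaann·annaannanna.

annaannannaannaannannaannanna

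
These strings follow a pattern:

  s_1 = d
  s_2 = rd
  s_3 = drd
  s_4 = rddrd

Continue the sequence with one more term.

drdrddrd

This is a Fibonacci-style word recurrence s(k) = s(k−2)·s(k−1): e.g. d·rd = drd.
Continuing: drd · rddrd gives term 5.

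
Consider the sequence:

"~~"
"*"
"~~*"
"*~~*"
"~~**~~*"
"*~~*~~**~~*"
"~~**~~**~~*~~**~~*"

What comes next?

*~~*~~**~~*~~**~~**~~*~~**~~*

From term 3 onward, concatenate the second-to-last term with the last: ~~·* = ~~*, *·~~* = *~~*, …
So term 8 is *~~*~~**~~*·~~**~~**~~*~~**~~*.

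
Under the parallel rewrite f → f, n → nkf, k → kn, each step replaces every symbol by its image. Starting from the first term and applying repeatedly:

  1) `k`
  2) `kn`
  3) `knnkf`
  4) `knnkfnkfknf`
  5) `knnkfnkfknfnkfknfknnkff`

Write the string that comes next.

Rewriting the 23 symbols of knnkfnkfknfnkfknfknnkff one by one yields kn nkf nkf kn f nkf kn f kn nkf f nkf kn f kn nkf f kn nkf nkf kn f f; concatenated:

knnkfnkfknfnkfknfknnkffnkfknfknnkffknnkfnkfknff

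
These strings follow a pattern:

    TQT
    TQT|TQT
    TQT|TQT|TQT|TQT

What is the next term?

TQT|TQT|TQT|TQT|TQT|TQT|TQT|TQT

Each string is two copies of the previous one joined by '|'.
So the next term is two copies of TQT|TQT|TQT|TQT with '|' between the halves.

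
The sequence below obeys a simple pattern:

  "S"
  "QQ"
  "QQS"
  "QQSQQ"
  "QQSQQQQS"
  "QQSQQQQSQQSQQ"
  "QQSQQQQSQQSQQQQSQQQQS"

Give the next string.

QQSQQQQSQQSQQQQSQQQQSQQSQQQQSQQSQQ

Each term (from the third on) is the previous term followed by the one before it: term 3 = QQ·S = QQS.
Continuing: QQSQQQQSQQSQQQQSQQQQS · QQSQQQQSQQSQQ gives term 8.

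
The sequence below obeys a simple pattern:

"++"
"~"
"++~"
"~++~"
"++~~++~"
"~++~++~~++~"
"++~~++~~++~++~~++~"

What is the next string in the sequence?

From term 3 onward, concatenate the second-to-last term with the last: ++·~ = ++~, ~·++~ = ~++~, …
So term 8 is ~++~++~~++~·++~~++~~++~++~~++~.

~++~++~~++~++~~++~~++~++~~++~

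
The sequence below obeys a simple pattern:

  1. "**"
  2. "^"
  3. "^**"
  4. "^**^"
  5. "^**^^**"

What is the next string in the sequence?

Each term (from the third on) is the previous term followed by the one before it: term 3 = ^·** = ^**.
So term 6 is ^**^^**·^**^.

^**^^**^**^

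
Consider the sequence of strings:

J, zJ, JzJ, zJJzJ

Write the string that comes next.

From term 3 onward, concatenate the second-to-last term with the last: J·zJ = JzJ, zJ·JzJ = zJJzJ, …
So term 5 is JzJ·zJJzJ.

JzJzJJzJ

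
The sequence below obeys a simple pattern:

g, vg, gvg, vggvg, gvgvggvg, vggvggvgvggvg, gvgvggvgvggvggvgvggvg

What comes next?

This is a Fibonacci-style word recurrence s(k) = s(k−2)·s(k−1): e.g. g·vg = gvg.
So term 8 is vggvggvgvggvg·gvgvggvgvggvggvgvggvg.

vggvggvgvggvggvgvggvgvggvggvgvggvg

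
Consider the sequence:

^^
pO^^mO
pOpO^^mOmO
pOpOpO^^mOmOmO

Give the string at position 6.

pOpOpOpOpO^^mOmOmOmOmO

Each term wraps the previous one in pO on the left and mO on the right.
From pOpOpO^^mOmOmO, 2 further steps: pOpOpO^^mOmOmO → pOpOpOpO^^mOmOmOmO → (answer).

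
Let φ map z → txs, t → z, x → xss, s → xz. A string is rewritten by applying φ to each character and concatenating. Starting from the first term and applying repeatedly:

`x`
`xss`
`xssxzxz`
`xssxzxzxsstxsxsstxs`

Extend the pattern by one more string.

xssxzxzxsstxsxsstxsxssxzxzzxssxzxssxzxzzxssxz

Applying the rule to each of the 19 symbols of xssxzxzxsstxsxsstxs gives the pieces xss xz xz xss txs xss txs xss xz xz z xss xz xss xz xz z xss xz, which concatenate to the answer.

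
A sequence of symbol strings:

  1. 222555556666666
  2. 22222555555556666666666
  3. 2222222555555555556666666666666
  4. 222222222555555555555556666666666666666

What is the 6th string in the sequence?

Term n consists of 2n-1 2's, followed by 3n-1 5's, followed by 3n+1 6's, where the shown terms are n = 2, 3, 4, 5.
At n = 7 the blocks have lengths 13, 20, 22.

2222222222222555555555555555555556666666666666666666666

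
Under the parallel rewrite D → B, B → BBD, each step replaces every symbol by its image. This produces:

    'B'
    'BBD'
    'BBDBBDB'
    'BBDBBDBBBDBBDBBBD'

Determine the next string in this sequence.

BBDBBDBBBDBBDBBBDBBDBBDBBBDBBDBBBDBBDBBDB

Replace each of the 17 characters of BBDBBDBBBDBBDBBBD in place — BBD BBD B BBD BBD B BBD BBD BBD B BBD BBD B BBD BBD BBD B — and concatenate.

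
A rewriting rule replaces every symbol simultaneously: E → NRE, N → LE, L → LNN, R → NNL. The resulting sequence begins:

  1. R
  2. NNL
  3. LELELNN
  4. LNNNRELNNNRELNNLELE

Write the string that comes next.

Rewriting the 19 symbols of LNNNRELNNNRELNNLELE one by one yields LNN LE LE LE NNL NRE LNN LE LE LE NNL NRE LNN LE LE LNN NRE LNN NRE; concatenated:

LNNLELELENNLNRELNNLELELENNLNRELNNLELELNNNRELNNNRE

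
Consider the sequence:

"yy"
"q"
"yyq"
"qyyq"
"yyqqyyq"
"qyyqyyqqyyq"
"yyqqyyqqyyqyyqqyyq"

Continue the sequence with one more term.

qyyqyyqqyyqyyqqyyqqyyqyyqqyyq

This is a Fibonacci-style word recurrence s(k) = s(k−2)·s(k−1): e.g. yy·q = yyq.
So term 8 is qyyqyyqqyyq·yyqqyyqqyyqyyqqyyq.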